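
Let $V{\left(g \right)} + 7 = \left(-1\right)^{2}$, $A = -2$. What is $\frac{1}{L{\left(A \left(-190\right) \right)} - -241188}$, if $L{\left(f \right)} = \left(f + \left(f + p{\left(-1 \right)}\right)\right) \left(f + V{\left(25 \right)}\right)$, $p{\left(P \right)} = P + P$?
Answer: $\frac{1}{524680} \approx 1.9059 \cdot 10^{-6}$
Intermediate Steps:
$p{\left(P \right)} = 2 P$
$V{\left(g \right)} = -6$ ($V{\left(g \right)} = -7 + \left(-1\right)^{2} = -7 + 1 = -6$)
$L{\left(f \right)} = \left(-6 + f\right) \left(-2 + 2 f\right)$ ($L{\left(f \right)} = \left(f + \left(f + 2 \left(-1\right)\right)\right) \left(f - 6\right) = \left(f + \left(f - 2\right)\right) \left(-6 + f\right) = \left(f + \left(-2 + f\right)\right) \left(-6 + f\right) = \left(-2 + 2 f\right) \left(-6 + f\right) = \left(-6 + f\right) \left(-2 + 2 f\right)$)
$\frac{1}{L{\left(A \left(-190\right) \right)} - -241188} = \frac{1}{\left(12 - 14 \left(\left(-2\right) \left(-190\right)\right) + 2 \left(\left(-2\right) \left(-190\right)\right)^{2}\right) - -241188} = \frac{1}{\left(12 - 5320 + 2 \cdot 380^{2}\right) + \left(-213329 + 454517\right)} = \frac{1}{\left(12 - 5320 + 2 \cdot 144400\right) + 241188} = \frac{1}{\left(12 - 5320 + 288800\right) + 241188} = \frac{1}{283492 + 241188} = \frac{1}{524680}$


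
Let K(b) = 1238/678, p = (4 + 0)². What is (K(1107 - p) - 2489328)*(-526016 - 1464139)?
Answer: 559818377304605/113 ≈ 4.9541e+12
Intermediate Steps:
p = 16 (p = 4² = 16)
K(b) = 619/339 (K(b) = 1238*(1/678) = 619/339)
(K(1107 - p) - 2489328)*(-526016 - 1464139) = (619/339 - 2489328)*(-526016 - 1464139) = -843881573/339*(-1990155) = 559818377304605/113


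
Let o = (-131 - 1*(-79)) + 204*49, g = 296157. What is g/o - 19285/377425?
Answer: 22317057137/750622840 ≈ 29.731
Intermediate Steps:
o = 9944 (o = (-131 + 79) + 9996 = -52 + 9996 = 9944)
g/o - 19285/377425 = 296157/9944 - 19285/377425 = 296157*(1/9944) - 19285*1/377425 = 296157/9944 - 3857/75485 = 22317057137/750622840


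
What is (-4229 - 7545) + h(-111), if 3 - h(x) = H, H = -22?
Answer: -11749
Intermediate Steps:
h(x) = 25 (h(x) = 3 - 1*(-22) = 3 + 22 = 25)
(-4229 - 7545) + h(-111) = (-4229 - 7545) + 25 = -11774 + 25 = -11749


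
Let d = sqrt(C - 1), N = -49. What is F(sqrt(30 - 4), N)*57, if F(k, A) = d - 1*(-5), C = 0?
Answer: 285 + 57*I ≈ 285.0 + 57.0*I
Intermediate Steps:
d = I (d = sqrt(0 - 1) = sqrt(-1) = I ≈ 1.0*I)
F(k, A) = 5 + I (F(k, A) = I - 1*(-5) = I + 5 = 5 + I)
F(sqrt(30 - 4), N)*57 = (5 + I)*57 = 285 + 57*I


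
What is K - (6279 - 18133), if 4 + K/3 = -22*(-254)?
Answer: 28606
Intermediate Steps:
K = 16752 (K = -12 + 3*(-22*(-254)) = -12 + 3*5588 = -12 + 16764 = 16752)
K - (6279 - 18133) = 16752 - (6279 - 18133) = 16752 - 1*(-11854) = 16752 + 11854 = 28606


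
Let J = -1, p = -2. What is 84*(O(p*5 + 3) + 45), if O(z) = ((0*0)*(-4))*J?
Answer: 3780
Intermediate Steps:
O(z) = 0 (O(z) = ((0*0)*(-4))*(-1) = (0*(-4))*(-1) = 0*(-1) = 0)
84*(O(p*5 + 3) + 45) = 84*(0 + 45) = 84*45 = 3780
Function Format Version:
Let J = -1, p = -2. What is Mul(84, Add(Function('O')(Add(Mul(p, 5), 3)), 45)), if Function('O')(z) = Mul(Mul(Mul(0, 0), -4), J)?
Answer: 3780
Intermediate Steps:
Function('O')(z) = 0 (Function('O')(z) = Mul(Mul(Mul(0, 0), -4), -1) = Mul(Mul(0, -4), -1) = Mul(0, -1) = 0)
Mul(84, Add(Function('O')(Add(Mul(p, 5), 3)), 45)) = Mul(84, Add(0, 45)) = Mul(84, 45) = 3780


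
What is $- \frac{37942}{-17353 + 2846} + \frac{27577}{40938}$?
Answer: $\frac{1953329135}{593887566} \approx 3.2891$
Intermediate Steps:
$- \frac{37942}{-17353 + 2846} + \frac{27577}{40938} = - \frac{37942}{-14507} + 27577 \cdot \frac{1}{40938} = \left(-37942\right) \left(- \frac{1}{14507}\right) + \frac{27577}{40938} = \frac{37942}{14507} + \frac{27577}{40938} = \frac{1953329135}{593887566}$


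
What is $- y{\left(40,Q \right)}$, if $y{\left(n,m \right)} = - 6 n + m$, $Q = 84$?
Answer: $156$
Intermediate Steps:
$y{\left(n,m \right)} = m - 6 n$
$- y{\left(40,Q \right)} = - (84 - 240) = \left(-1\right) \left(-156\right) = 156$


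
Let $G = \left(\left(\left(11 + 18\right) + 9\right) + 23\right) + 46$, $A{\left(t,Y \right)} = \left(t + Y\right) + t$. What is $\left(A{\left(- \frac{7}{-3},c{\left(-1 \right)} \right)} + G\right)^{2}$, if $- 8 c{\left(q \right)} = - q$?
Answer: $\frac{7166329}{576} \approx 12442.0$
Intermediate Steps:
$c{\left(q \right)} = \frac{q}{8}$ ($c{\left(q \right)} = - \frac{\left(-1\right) q}{8} = \frac{q}{8}$)
$A{\left(t,Y \right)} = Y + 2 t$ ($A{\left(t,Y \right)} = \left(Y + t\right) + t = Y + 2 t$)
$G = 107$ ($G = \left(\left(29 + 9\right) + 23\right) + 46 = \left(38 + 23\right) + 46 = 61 + 46 = 107$)
$\left(A{\left(- \frac{7}{-3},c{\left(-1 \right)} \right)} + G\right)^{2} = \left(\left(\frac{1}{8} \left(-1\right) + 2 \left(- \frac{7}{-3}\right)\right) + 107\right)^{2} = \left(\left(- \frac{1}{8} + 2 \left(\left(-7\right) \left(- \frac{1}{3}\right)\right)\right) + 107\right)^{2} = \left(\left(- \frac{1}{8} + 2 \cdot \frac{7}{3}\right) + 107\right)^{2} = \left(\left(- \frac{1}{8} + \frac{14}{3}\right) + 107\right)^{2} = \left(\frac{109}{24} + 107\right)^{2} = \left(\frac{2677}{24}\right)^{2} = \frac{7166329}{576}$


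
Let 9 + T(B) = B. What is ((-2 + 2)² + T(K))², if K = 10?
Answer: 1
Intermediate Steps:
T(B) = -9 + B
((-2 + 2)² + T(K))² = ((-2 + 2)² + (-9 + 10))² = (0² + 1)² = (0 + 1)² = 1² = 1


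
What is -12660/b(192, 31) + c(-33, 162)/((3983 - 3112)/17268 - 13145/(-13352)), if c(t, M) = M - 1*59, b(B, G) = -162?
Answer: 286169170034/1610667801 ≈ 177.67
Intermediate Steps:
c(t, M) = -59 + M (c(t, M) = M - 59 = -59 + M)
-12660/b(192, 31) + c(-33, 162)/((3983 - 3112)/17268 - 13145/(-13352)) = -12660/(-162) + (-59 + 162)/((3983 - 3112)/17268 - 13145/(-13352)) = -12660*(-1/162) + 103/(871*(1/17268) - 13145*(-1/13352)) = 2110/27 + 103/(871/17268 + 13145/13352) = 2110/27 + 103/(59654363/57640584) = 2110/27 + 103*(57640584/59654363) = 2110/27 + 5936980152/59654363 = 286169170034/1610667801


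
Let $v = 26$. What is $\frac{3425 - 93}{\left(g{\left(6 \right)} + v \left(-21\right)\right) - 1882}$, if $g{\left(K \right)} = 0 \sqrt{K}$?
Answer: $- \frac{833}{607} \approx -1.3723$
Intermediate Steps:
$g{\left(K \right)} = 0$
$\frac{3425 - 93}{\left(g{\left(6 \right)} + v \left(-21\right)\right) - 1882} = \frac{3425 - 93}{\left(0 + 26 \left(-21\right)\right) - 1882} = \frac{3332}{\left(0 - 546\right) - 1882} = \frac{3332}{-546 - 1882} = \frac{3332}{-2428} = 3332 \left(- \frac{1}{2428}\right) = - \frac{833}{607}$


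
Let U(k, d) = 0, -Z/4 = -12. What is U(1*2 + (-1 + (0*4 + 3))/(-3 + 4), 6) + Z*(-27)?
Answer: -1296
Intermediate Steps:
Z = 48 (Z = -4*(-12) = 48)
U(1*2 + (-1 + (0*4 + 3))/(-3 + 4), 6) + Z*(-27) = 0 + 48*(-27) = 0 - 1296 = -1296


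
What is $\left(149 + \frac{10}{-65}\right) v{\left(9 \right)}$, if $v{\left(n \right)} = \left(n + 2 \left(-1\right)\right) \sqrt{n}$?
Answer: $\frac{40635}{13} \approx 3125.8$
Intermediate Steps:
$v{\left(n \right)} = \sqrt{n} \left(-2 + n\right)$ ($v{\left(n \right)} = \left(n - 2\right) \sqrt{n} = \left(-2 + n\right) \sqrt{n} = \sqrt{n} \left(-2 + n\right)$)
$\left(149 + \frac{10}{-65}\right) v{\left(9 \right)} = \left(149 + \frac{10}{-65}\right) \sqrt{9} \left(-2 + 9\right) = \left(149 + 10 \left(- \frac{1}{65}\right)\right) 3 \cdot 7 = \left(149 - \frac{2}{13}\right) 21 = \frac{1935}{13} \cdot 21 = \frac{40635}{13}$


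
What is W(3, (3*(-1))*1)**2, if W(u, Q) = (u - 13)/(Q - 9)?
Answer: 25/36 ≈ 0.69444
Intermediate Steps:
W(u, Q) = (-13 + u)/(-9 + Q)
W(3, (3*(-1))*1)**2 = ((-13 + 3)/(-9 + (3*(-1))*1))**2 = (-10/(-9 - 3*1))**2 = (-10/(-9 - 3))**2 = (-10/(-12))**2 = (-1/12*(-10))**2 = (5/6)**2 = 25/36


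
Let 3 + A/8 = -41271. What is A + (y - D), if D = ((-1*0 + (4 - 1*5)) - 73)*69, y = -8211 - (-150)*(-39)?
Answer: -339147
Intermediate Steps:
A = -330192 (A = -24 + 8*(-41271) = -24 - 330168 = -330192)
y = -14061 (y = -8211 - 1*5850 = -8211 - 5850 = -14061)
D = -5106 (D = ((0 + (4 - 5)) - 73)*69 = ((0 - 1) - 73)*69 = (-1 - 73)*69 = -74*69 = -5106)
A + (y - D) = -330192 + (-14061 - 1*(-5106)) = -330192 + (-14061 + 5106) = -330192 - 8955 = -339147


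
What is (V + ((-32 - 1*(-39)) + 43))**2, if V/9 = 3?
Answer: 5929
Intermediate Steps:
V = 27 (V = 9*3 = 27)
(V + ((-32 - 1*(-39)) + 43))**2 = (27 + ((-32 - 1*(-39)) + 43))**2 = (27 + ((-32 + 39) + 43))**2 = (27 + (7 + 43))**2 = (27 + 50)**2 = 77**2 = 5929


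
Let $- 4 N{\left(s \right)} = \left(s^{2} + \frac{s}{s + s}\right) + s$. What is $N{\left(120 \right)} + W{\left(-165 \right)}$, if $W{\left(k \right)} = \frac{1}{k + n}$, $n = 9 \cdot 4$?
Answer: $- \frac{3746297}{1032} \approx -3630.1$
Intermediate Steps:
$n = 36$
$W{\left(k \right)} = \frac{1}{36 + k}$ ($W{\left(k \right)} = \frac{1}{k + 36} = \frac{1}{36 + k}$)
$N{\left(s \right)} = - \frac{1}{8} - \frac{s}{4} - \frac{s^{2}}{4}$ ($N{\left(s \right)} = - \frac{\left(s^{2} + \frac{s}{s + s}\right) + s}{4} = - \frac{\left(s^{2} + \frac{s}{2 s}\right) + s}{4} = - \frac{\left(s^{2} + \frac{1}{2 s} s\right) + s}{4} = - \frac{\left(s^{2} + \frac{1}{2}\right) + s}{4} = - \frac{\left(\frac{1}{2} + s^{2}\right) + s}{4} = - \frac{\frac{1}{2} + s + s^{2}}{4} = - \frac{1}{8} - \frac{s}{4} - \frac{s^{2}}{4}$)
$N{\left(120 \right)} + W{\left(-165 \right)} = \left(- \frac{1}{8} - 30 - \frac{120^{2}}{4}\right) + \frac{1}{36 - 165} = \left(- \frac{1}{8} - 30 - 3600\right) + \frac{1}{-129} = \left(- \frac{1}{8} - 30 - 3600\right) - \frac{1}{129} = - \frac{29041}{8} - \frac{1}{129} = - \frac{3746297}{1032}$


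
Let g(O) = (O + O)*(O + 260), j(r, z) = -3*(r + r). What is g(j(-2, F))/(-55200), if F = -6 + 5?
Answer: -68/575 ≈ -0.11826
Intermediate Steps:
F = -1
j(r, z) = -6*r
g(O) = 2*O*(260 + O) (g(O) = (2*O)*(260 + O) = 2*O*(260 + O))
g(j(-2, F))/(-55200) = (2*(-6*(-2))*(260 - 6*(-2)))/(-55200) = (2*12*(260 + 12))*(-1/55200) = (2*12*272)*(-1/55200) = 6528*(-1/55200) = -68/575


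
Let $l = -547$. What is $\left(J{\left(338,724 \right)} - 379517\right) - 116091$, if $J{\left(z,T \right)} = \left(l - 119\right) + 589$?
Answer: $-495685$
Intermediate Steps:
$J{\left(z,T \right)} = -77$ ($J{\left(z,T \right)} = \left(-547 - 119\right) + 589 = -666 + 589 = -77$)
$\left(J{\left(338,724 \right)} - 379517\right) - 116091 = \left(-77 - 379517\right) - 116091 = -379594 - 116091 = -495685$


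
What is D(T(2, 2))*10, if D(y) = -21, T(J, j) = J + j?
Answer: -210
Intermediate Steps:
D(T(2, 2))*10 = -21*10 = -210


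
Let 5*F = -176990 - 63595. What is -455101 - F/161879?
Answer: -73671246662/161879 ≈ -4.5510e+5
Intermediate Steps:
F = -48117 (F = (-176990 - 63595)/5 = (⅕)*(-240585) = -48117)
-455101 - F/161879 = -455101 - (-48117)/161879 = -455101 - 1*(-48117/161879) = -455101 + 48117/161879 = -73671246662/161879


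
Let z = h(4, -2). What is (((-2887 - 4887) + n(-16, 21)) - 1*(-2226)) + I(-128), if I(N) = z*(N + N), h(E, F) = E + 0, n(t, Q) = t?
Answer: -6588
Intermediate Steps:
h(E, F) = E
z = 4
I(N) = 8*N (I(N) = 4*(N + N) = 4*(2*N) = 8*N)
(((-2887 - 4887) + n(-16, 21)) - 1*(-2226)) + I(-128) = (((-2887 - 4887) - 16) - 1*(-2226)) + 8*(-128) = ((-7774 - 16) + 2226) - 1024 = (-7790 + 2226) - 1024 = -5564 - 1024 = -6588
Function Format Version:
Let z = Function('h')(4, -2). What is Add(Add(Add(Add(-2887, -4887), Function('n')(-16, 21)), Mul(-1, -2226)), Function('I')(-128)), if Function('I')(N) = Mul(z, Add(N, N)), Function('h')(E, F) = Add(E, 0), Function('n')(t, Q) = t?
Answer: -6588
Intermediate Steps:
Function('h')(E, F) = E
z = 4
Function('I')(N) = Mul(8, N) (Function('I')(N) = Mul(4, Add(N, N)) = Mul(4, Mul(2, N)) = Mul(8, N))
Add(Add(Add(Add(-2887, -4887), Function('n')(-16, 21)), Mul(-1, -2226)), Function('I')(-128)) = Add(Add(Add(Add(-2887, -4887), -16), Mul(-1, -2226)), Mul(8, -128)) = Add(Add(Add(-7774, -16), 2226), -1024) = Add(Add(-7790, 2226), -1024) = Add(-5564, -1024) = -6588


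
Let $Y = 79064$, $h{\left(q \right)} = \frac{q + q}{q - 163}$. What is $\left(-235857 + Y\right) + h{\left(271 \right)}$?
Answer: $- \frac{8466551}{54} \approx -1.5679 \cdot 10^{5}$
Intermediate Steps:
$h{\left(q \right)} = \frac{2 q}{-163 + q}$
$\left(-235857 + Y\right) + h{\left(271 \right)} = \left(-235857 + 79064\right) + 2 \cdot 271 \frac{1}{-163 + 271} = -156793 + 2 \cdot 271 \cdot \frac{1}{108} = -156793 + \frac{271}{54} = - \frac{8466551}{54}$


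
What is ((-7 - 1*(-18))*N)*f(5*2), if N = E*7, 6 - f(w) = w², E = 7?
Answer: -50666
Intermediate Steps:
f(w) = 6 - w²
N = 49 (N = 7*7 = 49)
((-7 - 1*(-18))*N)*f(5*2) = ((-7 - 1*(-18))*49)*(6 - (5*2)²) = ((-7 + 18)*49)*(6 - 1*10²) = (11*49)*(6 - 1*100) = 539*(6 - 100) = 539*(-94) = -50666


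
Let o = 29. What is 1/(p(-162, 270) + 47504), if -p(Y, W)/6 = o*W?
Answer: 1/524 ≈ 0.0019084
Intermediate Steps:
p(Y, W) = -174*W
1/(p(-162, 270) + 47504) = 1/(-174*270 + 47504) = 1/(-46980 + 47504) = 1/524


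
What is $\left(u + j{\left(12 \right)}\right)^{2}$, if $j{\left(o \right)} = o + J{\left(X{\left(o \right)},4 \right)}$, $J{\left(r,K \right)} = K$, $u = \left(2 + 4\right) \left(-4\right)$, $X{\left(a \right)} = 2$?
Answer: $64$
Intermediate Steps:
$u = -24$ ($u = 6 \left(-4\right) = -24$)
$j{\left(o \right)} = 4 + o$ ($j{\left(o \right)} = o + 4 = 4 + o$)
$\left(u + j{\left(12 \right)}\right)^{2} = \left(-24 + \left(4 + 12\right)\right)^{2} = \left(-24 + 16\right)^{2} = \left(-8\right)^{2} = 64$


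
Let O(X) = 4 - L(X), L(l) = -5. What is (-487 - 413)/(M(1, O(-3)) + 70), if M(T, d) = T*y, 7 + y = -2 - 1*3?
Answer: -450/29 ≈ -15.517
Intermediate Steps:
y = -12 (y = -7 + (-2 - 1*3) = -7 + (-2 - 3) = -7 - 5 = -12)
O(X) = 9 (O(X) = 4 - 1*(-5) = 4 + 5 = 9)
M(T, d) = -12*T (M(T, d) = T*(-12) = -12*T)
(-487 - 413)/(M(1, O(-3)) + 70) = (-487 - 413)/(-12*1 + 70) = -900/(-12 + 70) = -900/58 = -900*1/58 = -450/29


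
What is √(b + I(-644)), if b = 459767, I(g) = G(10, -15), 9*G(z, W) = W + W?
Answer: √4137873/3 ≈ 678.06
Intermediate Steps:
G(z, W) = 2*W/9 (G(z, W) = (W + W)/9 = (2*W)/9 = 2*W/9)
I(g) = -10/3 (I(g) = (2/9)*(-15) = -10/3)
√(b + I(-644)) = √(459767 - 10/3) = √(1379291/3) = √4137873/3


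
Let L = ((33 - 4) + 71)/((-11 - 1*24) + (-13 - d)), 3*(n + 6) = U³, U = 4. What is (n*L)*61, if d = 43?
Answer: -280600/273 ≈ -1027.8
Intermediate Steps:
n = 46/3 (n = -6 + (⅓)*4³ = -6 + (⅓)*64 = -6 + 64/3 = 46/3 ≈ 15.333)
L = -100/91 (L = ((33 - 4) + 71)/((-11 - 1*24) + (-13 - 1*43)) = (29 + 71)/((-11 - 24) + (-13 - 43)) = 100/(-35 - 56) = 100/(-91) = 100*(-1/91) = -100/91 ≈ -1.0989)
(n*L)*61 = ((46/3)*(-100/91))*61 = -4600/273*61 = -280600/273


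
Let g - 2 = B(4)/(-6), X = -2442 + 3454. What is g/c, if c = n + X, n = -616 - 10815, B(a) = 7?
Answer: -5/62514 ≈ -7.9982e-5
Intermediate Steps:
X = 1012
n = -11431
g = ⅚ (g = 2 + 7/(-6) = 2 + 7*(-⅙) = 2 - 7/6 = ⅚ ≈ 0.83333)
c = -10419 (c = -11431 + 1012 = -10419)
g/c = (⅚)/(-10419) = (⅚)*(-1/10419) = -5/62514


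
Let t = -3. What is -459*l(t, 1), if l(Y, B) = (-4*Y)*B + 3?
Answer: -6885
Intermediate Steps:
l(Y, B) = 3 - 4*B*Y (l(Y, B) = -4*B*Y + 3 = 3 - 4*B*Y)
-459*l(t, 1) = -459*(3 - 4*1*(-3)) = -459*(3 + 12) = -459*15 = -6885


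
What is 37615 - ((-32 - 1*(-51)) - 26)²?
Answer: 37566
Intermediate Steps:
37615 - ((-32 - 1*(-51)) - 26)² = 37615 - ((-32 + 51) - 26)² = 37615 - (19 - 26)² = 37615 - 1*(-7)² = 37615 - 1*49 = 37615 - 49 = 37566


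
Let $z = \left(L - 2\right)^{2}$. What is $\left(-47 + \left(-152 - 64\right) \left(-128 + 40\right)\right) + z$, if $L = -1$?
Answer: $18970$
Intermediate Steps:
$z = 9$ ($z = \left(-1 - 2\right)^{2} = \left(-3\right)^{2} = 9$)
$\left(-47 + \left(-152 - 64\right) \left(-128 + 40\right)\right) + z = \left(-47 + \left(-152 - 64\right) \left(-128 + 40\right)\right) + 9 = \left(-47 - -19008\right) + 9 = \left(-47 + 19008\right) + 9 = 18961 + 9 = 18970$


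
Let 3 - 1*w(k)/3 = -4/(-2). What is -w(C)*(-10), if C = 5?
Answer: 30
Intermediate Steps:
w(k) = 3 (w(k) = 9 - (-12)/(-2) = 9 - (-12)*(-1)/2 = 9 - 3*2 = 9 - 6 = 3)
-w(C)*(-10) = -1*3*(-10) = -3*(-10) = 30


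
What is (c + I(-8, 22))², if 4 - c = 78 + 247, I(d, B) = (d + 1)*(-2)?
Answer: 94249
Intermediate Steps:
I(d, B) = -2 - 2*d (I(d, B) = (1 + d)*(-2) = -2 - 2*d)
c = -321 (c = 4 - (78 + 247) = 4 - 1*325 = 4 - 325 = -321)
(c + I(-8, 22))² = (-321 + (-2 - 2*(-8)))² = (-321 + (-2 + 16))² = (-321 + 14)² = (-307)² = 94249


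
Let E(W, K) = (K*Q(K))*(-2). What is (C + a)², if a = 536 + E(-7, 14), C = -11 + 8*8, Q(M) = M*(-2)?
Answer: 1885129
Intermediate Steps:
Q(M) = -2*M
E(W, K) = 4*K² (E(W, K) = (K*(-2*K))*(-2) = -2*K²*(-2) = 4*K²)
C = 53 (C = -11 + 64 = 53)
a = 1320 (a = 536 + 4*14² = 536 + 4*196 = 536 + 784 = 1320)
(C + a)² = (53 + 1320)² = 1373² = 1885129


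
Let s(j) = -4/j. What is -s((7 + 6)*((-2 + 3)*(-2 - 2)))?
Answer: -1/13 ≈ -0.076923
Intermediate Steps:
-s((7 + 6)*((-2 + 3)*(-2 - 2))) = -(-4)/((7 + 6)*((-2 + 3)*(-2 - 2))) = -(-4)/(13*(1*(-4))) = -(-4)/(13*(-4)) = -(-4)/(-52) = -(-4)*(-1)/52 = -1*1/13 = -1/13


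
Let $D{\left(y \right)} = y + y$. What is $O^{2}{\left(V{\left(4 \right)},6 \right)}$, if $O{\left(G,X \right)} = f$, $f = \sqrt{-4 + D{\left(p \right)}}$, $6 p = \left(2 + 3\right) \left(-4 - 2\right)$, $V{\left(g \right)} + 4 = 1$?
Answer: $-14$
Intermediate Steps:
$V{\left(g \right)} = -3$ ($V{\left(g \right)} = -4 + 1 = -3$)
$p = -5$ ($p = \frac{\left(2 + 3\right) \left(-4 - 2\right)}{6} = \frac{5 \left(-6\right)}{6} = \frac{1}{6} \left(-30\right) = -5$)
$D{\left(y \right)} = 2 y$
$f = i \sqrt{14}$ ($f = \sqrt{-4 + 2 \left(-5\right)} = \sqrt{-4 - 10} = \sqrt{-14} = i \sqrt{14} \approx 3.7417 i$)
$O{\left(G,X \right)} = i \sqrt{14}$
$O^{2}{\left(V{\left(4 \right)},6 \right)} = \left(i \sqrt{14}\right)^{2} = -14$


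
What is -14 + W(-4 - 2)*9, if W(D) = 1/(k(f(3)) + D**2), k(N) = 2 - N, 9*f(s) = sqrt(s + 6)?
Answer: -1555/113 ≈ -13.761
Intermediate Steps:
f(s) = sqrt(6 + s)/9 (f(s) = sqrt(s + 6)/9 = sqrt(6 + s)/9)
W(D) = 1/(5/3 + D**2) (W(D) = 1/((2 - sqrt(6 + 3)/9) + D**2) = 1/((2 - sqrt(9)/9) + D**2) = 1/((2 - 3/9) + D**2) = 1/((2 - 1*1/3) + D**2) = 1/((2 - 1/3) + D**2) = 1/(5/3 + D**2))
-14 + W(-4 - 2)*9 = -14 + (3/(5 + 3*(-4 - 2)**2))*9 = -14 + (3/(5 + 3*(-6)**2))*9 = -14 + (3/(5 + 3*36))*9 = -14 + (3/(5 + 108))*9 = -14 + (3/113)*9 = -14 + 27/113 = -1555/113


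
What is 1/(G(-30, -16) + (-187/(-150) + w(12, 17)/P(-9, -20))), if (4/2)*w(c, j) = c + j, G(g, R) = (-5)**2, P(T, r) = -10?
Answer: 300/7439 ≈ 0.040328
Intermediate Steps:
G(g, R) = 25
w(c, j) = c/2 + j/2 (w(c, j) = (c + j)/2 = c/2 + j/2)
1/(G(-30, -16) + (-187/(-150) + w(12, 17)/P(-9, -20))) = 1/(25 + (-187/(-150) + ((1/2)*12 + (1/2)*17)/(-10))) = 1/(25 + (-187*(-1/150) + (6 + 17/2)*(-1/10))) = 1/(25 + (187/150 + (29/2)*(-1/10))) = 1/(25 + (187/150 - 29/20)) = 1/(25 - 61/300) = 1/(7439/300) = 300/7439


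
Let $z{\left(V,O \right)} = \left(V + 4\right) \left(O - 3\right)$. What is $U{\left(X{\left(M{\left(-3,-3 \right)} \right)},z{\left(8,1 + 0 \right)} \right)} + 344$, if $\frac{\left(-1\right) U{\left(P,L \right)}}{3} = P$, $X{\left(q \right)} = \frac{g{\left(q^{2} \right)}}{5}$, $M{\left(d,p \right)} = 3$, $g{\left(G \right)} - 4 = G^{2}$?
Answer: $293$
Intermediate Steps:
$g{\left(G \right)} = 4 + G^{2}$
$z{\left(V,O \right)} = \left(-3 + O\right) \left(4 + V\right)$ ($z{\left(V,O \right)} = \left(4 + V\right) \left(-3 + O\right) = \left(-3 + O\right) \left(4 + V\right)$)
$X{\left(q \right)} = \frac{4}{5} + \frac{q^{4}}{5}$ ($X{\left(q \right)} = \frac{4 + \left(q^{2}\right)^{2}}{5} = \left(4 + q^{4}\right) \frac{1}{5} = \frac{4}{5} + \frac{q^{4}}{5}$)
$U{\left(P,L \right)} = - 3 P$
$U{\left(X{\left(M{\left(-3,-3 \right)} \right)},z{\left(8,1 + 0 \right)} \right)} + 344 = - 3 \left(\frac{4}{5} + \frac{3^{4}}{5}\right) + 344 = - 3 \left(\frac{4}{5} + \frac{1}{5} \cdot 81\right) + 344 = - 3 \left(\frac{4}{5} + \frac{81}{5}\right) + 344 = \left(-3\right) 17 + 344 = -51 + 344 = 293$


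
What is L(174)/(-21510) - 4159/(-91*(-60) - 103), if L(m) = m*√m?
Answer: -4159/5357 - 29*√174/3585 ≈ -0.88307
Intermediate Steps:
L(m) = m^(3/2)
L(174)/(-21510) - 4159/(-91*(-60) - 103) = 174^(3/2)/(-21510) - 4159/(-91*(-60) - 103) = (174*√174)*(-1/21510) - 4159/(5460 - 103) = -29*√174/3585 - 4159/5357 = -4159/5357 - 29*√174/3585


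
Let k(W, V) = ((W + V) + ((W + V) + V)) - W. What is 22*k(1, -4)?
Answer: -242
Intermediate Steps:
k(W, V) = W + 3*V (k(W, V) = ((V + W) + ((V + W) + V)) - W = ((V + W) + (W + 2*V)) - W = (2*W + 3*V) - W = W + 3*V)
22*k(1, -4) = 22*(1 + 3*(-4)) = 22*(1 - 12) = 22*(-11) = -242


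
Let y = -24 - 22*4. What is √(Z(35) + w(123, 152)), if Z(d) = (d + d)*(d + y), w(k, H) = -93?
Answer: I*√5483 ≈ 74.047*I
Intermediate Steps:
y = -112 (y = -24 - 88 = -112)
Z(d) = 2*d*(-112 + d) (Z(d) = (d + d)*(d - 112) = (2*d)*(-112 + d) = 2*d*(-112 + d))
√(Z(35) + w(123, 152)) = √(2*35*(-112 + 35) - 93) = √(2*35*(-77) - 93) = √(-5390 - 93) = √(-5483) = I*√5483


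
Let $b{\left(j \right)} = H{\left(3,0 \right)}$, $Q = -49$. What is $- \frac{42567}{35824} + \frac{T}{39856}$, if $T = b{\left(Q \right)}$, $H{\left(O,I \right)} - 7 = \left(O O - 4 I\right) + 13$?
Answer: $- \frac{52984733}{44618792} \approx -1.1875$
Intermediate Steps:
$H{\left(O,I \right)} = 20 + O^{2} - 4 I$ ($H{\left(O,I \right)} = 7 - \left(-13 + 4 I - O O\right) = 7 - \left(-13 - O^{2} + 4 I\right) = 7 + \left(13 + O^{2} - 4 I\right) = 20 + O^{2} - 4 I$)
$b{\left(j \right)} = 29$ ($b{\left(j \right)} = 20 + 3^{2} - 0 = 20 + 9 + 0 = 29$)
$T = 29$
$- \frac{42567}{35824} + \frac{T}{39856} = - \frac{42567}{35824} + \frac{29}{39856} = - \frac{52984733}{44618792}$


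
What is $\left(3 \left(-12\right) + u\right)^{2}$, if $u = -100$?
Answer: $18496$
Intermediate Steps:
$\left(3 \left(-12\right) + u\right)^{2} = \left(3 \left(-12\right) - 100\right)^{2} = \left(-36 - 100\right)^{2} = \left(-136\right)^{2} = 18496$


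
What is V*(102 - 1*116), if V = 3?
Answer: -42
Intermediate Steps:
V*(102 - 1*116) = 3*(102 - 1*116) = 3*(102 - 116) = 3*(-14) = -42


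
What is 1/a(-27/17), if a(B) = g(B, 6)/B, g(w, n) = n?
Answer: -9/34 ≈ -0.26471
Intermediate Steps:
a(B) = 6/B
1/a(-27/17) = 1/(6/((-27/17))) = 1/(6/((-27*1/17))) = 1/(6/(-27/17)) = 1/(6*(-17/27)) = 1/(-34/9) = -9/34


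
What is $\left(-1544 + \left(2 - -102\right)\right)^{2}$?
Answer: $2073600$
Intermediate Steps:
$\left(-1544 + \left(2 - -102\right)\right)^{2} = \left(-1544 + \left(2 + 102\right)\right)^{2} = \left(-1544 + 104\right)^{2} = \left(-1440\right)^{2} = 2073600$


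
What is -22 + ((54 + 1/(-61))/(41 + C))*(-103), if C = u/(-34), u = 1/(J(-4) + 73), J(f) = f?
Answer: -924794204/5867285 ≈ -157.62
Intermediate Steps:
u = 1/69 (u = 1/(-4 + 73) = 1/69 ≈ 0.014493)
C = -1/2346 (C = (1/69)/(-34) = (1/69)*(-1/34) = -1/2346 ≈ -0.00042626)
-22 + ((54 + 1/(-61))/(41 + C))*(-103) = -22 + ((54 + 1/(-61))/(41 - 1/2346))*(-103) = -22 + ((54 - 1/61)/(96185/2346))*(-103) = -22 + ((3293/61)*(2346/96185))*(-103) = -22 + (7725378/5867285)*(-103) = -22 - 795713934/5867285 = -924794204/5867285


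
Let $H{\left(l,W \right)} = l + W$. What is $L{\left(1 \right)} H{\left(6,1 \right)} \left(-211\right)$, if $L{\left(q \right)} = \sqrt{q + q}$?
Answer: $- 1477 \sqrt{2} \approx -2088.8$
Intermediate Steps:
$H{\left(l,W \right)} = W + l$
$L{\left(q \right)} = \sqrt{2} \sqrt{q}$ ($L{\left(q \right)} = \sqrt{2 q} = \sqrt{2} \sqrt{q}$)
$L{\left(1 \right)} H{\left(6,1 \right)} \left(-211\right) = \sqrt{2} \sqrt{1} \left(1 + 6\right) \left(-211\right) = \sqrt{2} \cdot 1 \cdot 7 \left(-211\right) = \sqrt{2} \cdot 7 \left(-211\right) = 7 \sqrt{2} \left(-211\right) = - 1477 \sqrt{2}$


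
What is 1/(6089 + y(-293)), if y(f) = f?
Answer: 1/5796 ≈ 0.00017253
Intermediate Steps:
1/(6089 + y(-293)) = 1/(6089 - 293) = 1/5796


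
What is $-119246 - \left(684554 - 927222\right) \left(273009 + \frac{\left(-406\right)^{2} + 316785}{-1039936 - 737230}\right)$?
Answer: $\frac{58868946307176164}{888583} \approx 6.625 \cdot 10^{10}$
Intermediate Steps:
$-119246 - \left(684554 - 927222\right) \left(273009 + \frac{\left(-406\right)^{2} + 316785}{-1039936 - 737230}\right) = -119246 - - 242668 \left(273009 + \frac{164836 + 316785}{-1777166}\right) = -119246 - - 242668 \left(273009 + 481621 \left(- \frac{1}{1777166}\right)\right) = -119246 - - 242668 \left(273009 - \frac{481621}{1777166}\right) = -119246 - \left(-242668\right) \frac{485181830873}{1777166} = -119246 - - \frac{58869052267144582}{888583} = -119246 + \frac{58869052267144582}{888583} = \frac{58868946307176164}{888583}$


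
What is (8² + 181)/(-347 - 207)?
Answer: -245/554 ≈ -0.44224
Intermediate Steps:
(8² + 181)/(-347 - 207) = (64 + 181)/(-554) = 245*(-1/554) = -245/554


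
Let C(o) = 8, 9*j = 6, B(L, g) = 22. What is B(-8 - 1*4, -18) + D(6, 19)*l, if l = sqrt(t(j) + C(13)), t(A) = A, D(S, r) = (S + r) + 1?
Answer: 22 + 26*sqrt(78)/3 ≈ 98.542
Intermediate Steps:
j = 2/3 (j = (1/9)*6 = 2/3 ≈ 0.66667)
D(S, r) = 1 + S + r
l = sqrt(78)/3 (l = sqrt(2/3 + 8) = sqrt(26/3) = sqrt(78)/3 ≈ 2.9439)
B(-8 - 1*4, -18) + D(6, 19)*l = 22 + (1 + 6 + 19)*(sqrt(78)/3) = 22 + 26*(sqrt(78)/3) = 22 + 26*sqrt(78)/3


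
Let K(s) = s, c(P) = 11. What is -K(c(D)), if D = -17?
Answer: -11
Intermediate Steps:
-K(c(D)) = -1*11 = -11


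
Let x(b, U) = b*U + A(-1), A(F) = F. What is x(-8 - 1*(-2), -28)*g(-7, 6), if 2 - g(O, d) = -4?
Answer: 1002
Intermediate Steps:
g(O, d) = 6 (g(O, d) = 2 - 1*(-4) = 2 + 4 = 6)
x(b, U) = -1 + U*b (x(b, U) = b*U - 1 = U*b - 1 = -1 + U*b)
x(-8 - 1*(-2), -28)*g(-7, 6) = (-1 - 28*(-8 - 1*(-2)))*6 = (-1 - 28*(-8 + 2))*6 = (-1 - 28*(-6))*6 = (-1 + 168)*6 = 167*6 = 1002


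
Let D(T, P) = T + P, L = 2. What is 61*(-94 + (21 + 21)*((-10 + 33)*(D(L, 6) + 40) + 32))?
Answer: 2904698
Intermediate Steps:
D(T, P) = P + T
61*(-94 + (21 + 21)*((-10 + 33)*(D(L, 6) + 40) + 32)) = 61*(-94 + (21 + 21)*((-10 + 33)*((6 + 2) + 40) + 32)) = 61*(-94 + 42*(23*(8 + 40) + 32)) = 61*(-94 + 42*(23*48 + 32)) = 61*(-94 + 42*(1104 + 32)) = 61*(-94 + 42*1136) = 61*(-94 + 47712) = 61*47618 = 2904698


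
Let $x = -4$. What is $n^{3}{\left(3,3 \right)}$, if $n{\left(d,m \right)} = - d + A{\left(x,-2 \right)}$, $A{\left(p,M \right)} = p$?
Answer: $-343$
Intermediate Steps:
$n{\left(d,m \right)} = -4 - d$ ($n{\left(d,m \right)} = - d - 4 = -4 - d$)
$n^{3}{\left(3,3 \right)} = \left(-4 - 3\right)^{3} = \left(-7\right)^{3} = -343$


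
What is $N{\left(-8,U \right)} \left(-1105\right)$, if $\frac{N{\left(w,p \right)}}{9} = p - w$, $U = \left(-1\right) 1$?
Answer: $-69615$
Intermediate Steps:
$U = -1$
$N{\left(w,p \right)} = - 9 w + 9 p$ ($N{\left(w,p \right)} = 9 \left(p - w\right) = - 9 w + 9 p$)
$N{\left(-8,U \right)} \left(-1105\right) = \left(\left(-9\right) \left(-8\right) + 9 \left(-1\right)\right) \left(-1105\right) = \left(72 - 9\right) \left(-1105\right) = 63 \left(-1105\right) = -69615$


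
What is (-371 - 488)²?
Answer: 737881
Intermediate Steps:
(-371 - 488)² = (-859)² = 737881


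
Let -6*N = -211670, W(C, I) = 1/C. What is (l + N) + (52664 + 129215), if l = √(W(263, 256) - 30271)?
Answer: 651472/3 + 2*I*√523453634/263 ≈ 2.1716e+5 + 173.99*I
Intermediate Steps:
l = 2*I*√523453634/263 (l = √(1/263 - 30271) = √(-7961272/263) = 2*I*√523453634/263 ≈ 173.99*I)
N = 105835/3 (N = -⅙*(-211670) = 105835/3 ≈ 35278.)
(l + N) + (52664 + 129215) = (2*I*√523453634/263 + 105835/3) + (52664 + 129215) = (105835/3 + 2*I*√523453634/263) + 181879 = 651472/3 + 2*I*√523453634/263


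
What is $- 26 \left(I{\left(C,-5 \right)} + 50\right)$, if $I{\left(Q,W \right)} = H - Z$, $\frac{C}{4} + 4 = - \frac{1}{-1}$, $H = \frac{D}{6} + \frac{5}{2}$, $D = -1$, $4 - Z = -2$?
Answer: $- \frac{3614}{3} \approx -1204.7$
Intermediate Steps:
$Z = 6$ ($Z = 4 - -2 = 4 + 2 = 6$)
$H = \frac{7}{3}$ ($H = - \frac{1}{6} + \frac{5}{2} = \frac{7}{3} \approx 2.3333$)
$C = -12$ ($C = -16 + 4 \left(- \frac{1}{-1}\right) = -16 + 4 \left(\left(-1\right) \left(-1\right)\right) = -16 + 4 \cdot 1 = -16 + 4 = -12$)
$I{\left(Q,W \right)} = - \frac{11}{3}$ ($I{\left(Q,W \right)} = \frac{7}{3} - 6 = - \frac{11}{3}$)
$- 26 \left(I{\left(C,-5 \right)} + 50\right) = - 26 \left(- \frac{11}{3} + 50\right) = \left(-26\right) \frac{139}{3} = - \frac{3614}{3}$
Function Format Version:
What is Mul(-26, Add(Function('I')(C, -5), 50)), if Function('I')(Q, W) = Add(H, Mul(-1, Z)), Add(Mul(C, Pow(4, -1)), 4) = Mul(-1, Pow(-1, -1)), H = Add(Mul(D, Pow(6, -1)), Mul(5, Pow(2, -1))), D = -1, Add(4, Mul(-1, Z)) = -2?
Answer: Rational(-3614, 3) ≈ -1204.7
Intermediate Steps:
Z = 6 (Z = Add(4, Mul(-1, -2)) = Add(4, 2) = 6)
H = Rational(7, 3) (H = Add(Mul(-1, Pow(6, -1)), Mul(5, Pow(2, -1))) = Add(Mul(-1, Rational(1, 6)), Mul(5, Rational(1, 2))) = Add(Rational(-1, 6), Rational(5, 2)) = Rational(7, 3) ≈ 2.3333)
C = -12 (C = Add(-16, Mul(4, Mul(-1, Pow(-1, -1)))) = Add(-16, Mul(4, Mul(-1, -1))) = Add(-16, Mul(4, 1)) = Add(-16, 4) = -12)
Function('I')(Q, W) = Rational(-11, 3) (Function('I')(Q, W) = Add(Rational(7, 3), Mul(-1, 6)) = Add(Rational(7, 3), -6) = Rational(-11, 3))
Mul(-26, Add(Function('I')(C, -5), 50)) = Mul(-26, Add(Rational(-11, 3), 50)) = Mul(-26, Rational(139, 3)) = Rational(-3614, 3)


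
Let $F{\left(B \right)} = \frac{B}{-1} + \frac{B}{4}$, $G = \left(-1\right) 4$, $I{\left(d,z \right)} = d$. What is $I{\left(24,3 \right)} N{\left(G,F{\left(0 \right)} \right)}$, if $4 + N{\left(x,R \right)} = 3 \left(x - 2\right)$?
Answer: $-528$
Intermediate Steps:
$G = -4$
$F{\left(B \right)} = - \frac{3 B}{4}$ ($F{\left(B \right)} = B \left(-1\right) + B \frac{1}{4} = - B + \frac{B}{4} = - \frac{3 B}{4}$)
$N{\left(x,R \right)} = -10 + 3 x$ ($N{\left(x,R \right)} = -4 + 3 \left(x - 2\right) = -4 + 3 \left(-2 + x\right) = -4 + \left(-6 + 3 x\right) = -10 + 3 x$)
$I{\left(24,3 \right)} N{\left(G,F{\left(0 \right)} \right)} = 24 \left(-10 + 3 \left(-4\right)\right) = 24 \left(-10 - 12\right) = 24 \left(-22\right) = -528$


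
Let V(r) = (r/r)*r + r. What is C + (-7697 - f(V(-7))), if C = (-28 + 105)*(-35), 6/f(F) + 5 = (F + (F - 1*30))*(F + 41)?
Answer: -16325826/1571 ≈ -10392.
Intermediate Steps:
V(r) = 2*r (V(r) = 1*r + r = r + r = 2*r)
f(F) = 6/(-5 + (-30 + 2*F)*(41 + F)) (f(F) = 6/(-5 + (F + (F - 1*30))*(F + 41)) = 6/(-5 + (F + (F - 30))*(41 + F)) = 6/(-5 + (F + (-30 + F))*(41 + F)) = 6/(-5 + (-30 + 2*F)*(41 + F)))
C = -2695 (C = 77*(-35) = -2695)
C + (-7697 - f(V(-7))) = -2695 + (-7697 - 6/(-1235 + 2*(2*(-7))² + 52*(2*(-7)))) = -2695 + (-7697 - 6/(-1235 + 2*(-14)² + 52*(-14))) = -2695 + (-7697 - 6/(-1235 + 2*196 - 728)) = -2695 + (-7697 - 6/(-1235 + 392 - 728)) = -2695 + (-7697 - 6/(-1571)) = -2695 + (-7697 - 6*(-1)/1571) = -2695 + (-7697 - 1*(-6/1571)) = -2695 + (-7697 + 6/1571) = -2695 - 12091981/1571 = -16325826/1571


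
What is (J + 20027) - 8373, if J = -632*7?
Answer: 7230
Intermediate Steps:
J = -4424
(J + 20027) - 8373 = (-4424 + 20027) - 8373 = 15603 - 8373 = 7230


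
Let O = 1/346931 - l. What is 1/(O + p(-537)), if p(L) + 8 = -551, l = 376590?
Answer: -346931/130844679718 ≈ -2.6515e-6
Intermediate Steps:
p(L) = -559 (p(L) = -8 - 551 = -559)
O = -130650745289/346931 (O = 1/346931 - 1*376590 = 1/346931 - 376590 = -130650745289/346931 ≈ -3.7659e+5)
1/(O + p(-537)) = 1/(-130650745289/346931 - 559) = 1/(-130844679718/346931) = -346931/130844679718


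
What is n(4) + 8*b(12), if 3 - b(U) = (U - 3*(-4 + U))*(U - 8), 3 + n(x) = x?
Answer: 409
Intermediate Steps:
n(x) = -3 + x
b(U) = 3 - (-8 + U)*(12 - 2*U) (b(U) = 3 - (U - 3*(-4 + U))*(U - 8) = 3 - (U + (12 - 3*U))*(-8 + U) = 3 - (12 - 2*U)*(-8 + U) = 3 - (-8 + U)*(12 - 2*U))
n(4) + 8*b(12) = (-3 + 4) + 8*(99 - 28*12 + 2*12²) = 1 + 8*(99 - 336 + 2*144) = 1 + 8*(99 - 336 + 288) = 1 + 8*51 = 1 + 408 = 409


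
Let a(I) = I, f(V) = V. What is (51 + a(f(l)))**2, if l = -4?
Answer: 2209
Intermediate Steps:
(51 + a(f(l)))**2 = (51 - 4)**2 = 47**2 = 2209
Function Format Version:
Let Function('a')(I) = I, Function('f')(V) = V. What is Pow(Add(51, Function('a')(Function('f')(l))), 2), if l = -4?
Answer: 2209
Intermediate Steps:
Pow(Add(51, Function('a')(Function('f')(l))), 2) = Pow(Add(51, -4), 2) = Pow(47, 2) = 2209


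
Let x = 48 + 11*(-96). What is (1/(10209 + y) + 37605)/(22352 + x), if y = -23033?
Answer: 482246519/273715456 ≈ 1.7619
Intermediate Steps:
x = -1008 (x = 48 - 1056 = -1008)
(1/(10209 + y) + 37605)/(22352 + x) = (1/(10209 - 23033) + 37605)/(22352 - 1008) = (1/(-12824) + 37605)/21344 = (-1/12824 + 37605)*(1/21344) = (482246519/12824)*(1/21344) = 482246519/273715456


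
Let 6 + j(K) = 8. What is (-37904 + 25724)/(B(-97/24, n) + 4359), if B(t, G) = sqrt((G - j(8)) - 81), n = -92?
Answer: -13273155/4750264 + 15225*I*sqrt(7)/4750264 ≈ -2.7942 + 0.0084799*I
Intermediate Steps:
j(K) = 2 (j(K) = -6 + 8 = 2)
B(t, G) = sqrt(-83 + G) (B(t, G) = sqrt((G - 1*2) - 81) = sqrt((G - 2) - 81) = sqrt((-2 + G) - 81) = sqrt(-83 + G))
(-37904 + 25724)/(B(-97/24, n) + 4359) = (-37904 + 25724)/(sqrt(-83 - 92) + 4359) = -12180/(sqrt(-175) + 4359) = -12180/(5*I*sqrt(7) + 4359) = -12180/(4359 + 5*I*sqrt(7))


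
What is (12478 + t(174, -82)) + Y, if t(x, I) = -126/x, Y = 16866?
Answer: 850955/29 ≈ 29343.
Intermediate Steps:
(12478 + t(174, -82)) + Y = (12478 - 126/174) + 16866 = (12478 - 126*1/174) + 16866 = (12478 - 21/29) + 16866 = 361841/29 + 16866 = 850955/29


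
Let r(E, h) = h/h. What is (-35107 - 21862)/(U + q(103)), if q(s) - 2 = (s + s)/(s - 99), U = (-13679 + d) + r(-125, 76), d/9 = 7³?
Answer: 113938/21075 ≈ 5.4063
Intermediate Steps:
r(E, h) = 1
d = 3087 (d = 9*7³ = 9*343 = 3087)
U = -10591 (U = (-13679 + 3087) + 1 = -10592 + 1 = -10591)
q(s) = 2 + 2*s/(-99 + s) (q(s) = 2 + (s + s)/(s - 99) = 2 + (2*s)/(-99 + s) = 2 + 2*s/(-99 + s))
(-35107 - 21862)/(U + q(103)) = (-35107 - 21862)/(-10591 + 2*(-99 + 2*103)/(-99 + 103)) = -56969/(-10591 + 2*(-99 + 206)/4) = -56969/(-10591 + 2*(¼)*107) = -56969/(-10591 + 107/2) = -56969/(-21075/2) = -56969*(-2/21075) = 113938/21075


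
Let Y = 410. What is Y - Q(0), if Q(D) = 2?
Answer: 408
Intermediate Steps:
Y - Q(0) = 410 - 1*2 = 410 - 2 = 408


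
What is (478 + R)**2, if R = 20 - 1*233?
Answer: 70225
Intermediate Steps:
R = -213 (R = 20 - 233 = -213)
(478 + R)**2 = (478 - 213)**2 = 265**2 = 70225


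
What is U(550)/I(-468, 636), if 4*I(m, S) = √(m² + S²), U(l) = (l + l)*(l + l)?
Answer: 121000*√4330/1299 ≈ 6129.4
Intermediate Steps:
U(l) = 4*l² (U(l) = (2*l)*(2*l) = 4*l²)
I(m, S) = √(S² + m²)/4 (I(m, S) = √(m² + S²)/4 = √(S² + m²)/4)
U(550)/I(-468, 636) = (4*550²)/((√(636² + (-468)²)/4)) = (4*302500)/((√(404496 + 219024)/4)) = 1210000/((√623520/4)) = 1210000/(((12*√4330)/4)) = 1210000/((3*√4330)) = 1210000*(√4330/12990) = 121000*√4330/1299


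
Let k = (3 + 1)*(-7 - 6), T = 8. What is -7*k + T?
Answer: 372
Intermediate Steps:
k = -52 (k = 4*(-13) = -52)
-7*k + T = -7*(-52) + 8 = 364 + 8 = 372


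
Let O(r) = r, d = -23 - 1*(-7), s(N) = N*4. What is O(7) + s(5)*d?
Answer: -313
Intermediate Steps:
s(N) = 4*N
d = -16 (d = -23 + 7 = -16)
O(7) + s(5)*d = 7 + (4*5)*(-16) = 7 + 20*(-16) = 7 - 320 = -313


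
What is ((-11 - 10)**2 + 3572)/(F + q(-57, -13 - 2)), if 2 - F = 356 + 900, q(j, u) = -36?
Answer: -4013/1290 ≈ -3.1109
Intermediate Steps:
F = -1254 (F = 2 - (356 + 900) = 2 - 1*1256 = 2 - 1256 = -1254)
((-11 - 10)**2 + 3572)/(F + q(-57, -13 - 2)) = ((-11 - 10)**2 + 3572)/(-1254 - 36) = ((-21)**2 + 3572)/(-1290) = (441 + 3572)*(-1/1290) = 4013*(-1/1290) = -4013/1290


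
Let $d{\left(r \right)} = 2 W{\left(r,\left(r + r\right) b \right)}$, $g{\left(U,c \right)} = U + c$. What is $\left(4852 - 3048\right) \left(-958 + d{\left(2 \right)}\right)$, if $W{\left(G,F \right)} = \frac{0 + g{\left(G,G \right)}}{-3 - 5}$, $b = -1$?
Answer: $-1730036$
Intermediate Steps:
$W{\left(G,F \right)} = - \frac{G}{4}$ ($W{\left(G,F \right)} = \frac{0 + \left(G + G\right)}{-3 - 5} = \frac{0 + 2 G}{-8} = 2 G \left(- \frac{1}{8}\right) = - \frac{G}{4}$)
$d{\left(r \right)} = - \frac{r}{2}$ ($d{\left(r \right)} = 2 \left(- \frac{r}{4}\right) = - \frac{r}{2}$)
$\left(4852 - 3048\right) \left(-958 + d{\left(2 \right)}\right) = \left(4852 - 3048\right) \left(-958 - 1\right) = 1804 \left(-958 - 1\right) = 1804 \left(-959\right) = -1730036$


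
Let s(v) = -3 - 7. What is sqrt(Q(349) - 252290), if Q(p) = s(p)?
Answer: 290*I*sqrt(3) ≈ 502.29*I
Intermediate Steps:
s(v) = -10
Q(p) = -10
sqrt(Q(349) - 252290) = sqrt(-10 - 252290) = sqrt(-252300) = 290*I*sqrt(3)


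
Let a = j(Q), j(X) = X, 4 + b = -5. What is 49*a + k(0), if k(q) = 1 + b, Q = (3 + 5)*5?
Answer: 1952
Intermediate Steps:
b = -9 (b = -4 - 5 = -9)
Q = 40 (Q = 8*5 = 40)
k(q) = -8 (k(q) = 1 - 9 = -8)
a = 40
49*a + k(0) = 49*40 - 8 = 1960 - 8 = 1952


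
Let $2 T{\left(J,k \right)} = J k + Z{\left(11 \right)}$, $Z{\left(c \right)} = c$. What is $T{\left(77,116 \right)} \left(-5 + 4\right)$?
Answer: $- \frac{8943}{2} \approx -4471.5$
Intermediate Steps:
$T{\left(J,k \right)} = \frac{11}{2} + \frac{J k}{2}$ ($T{\left(J,k \right)} = \frac{J k + 11}{2} = \frac{11 + J k}{2} = \frac{11}{2} + \frac{J k}{2}$)
$T{\left(77,116 \right)} \left(-5 + 4\right) = \left(\frac{11}{2} + \frac{1}{2} \cdot 77 \cdot 116\right) \left(-5 + 4\right) = \left(\frac{11}{2} + 4466\right) \left(-1\right) = \frac{8943}{2} \left(-1\right) = - \frac{8943}{2}$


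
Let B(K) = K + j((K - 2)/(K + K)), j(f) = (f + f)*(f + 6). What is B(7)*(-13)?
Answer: -14703/98 ≈ -150.03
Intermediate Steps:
j(f) = 2*f*(6 + f) (j(f) = (2*f)*(6 + f) = 2*f*(6 + f))
B(K) = K + (-2 + K)*(6 + (-2 + K)/(2*K))/K (B(K) = K + 2*((K - 2)/(K + K))*(6 + (K - 2)/(K + K)) = K + 2*((-2 + K)/((2*K)))*(6 + (-2 + K)/((2*K))) = K + 2*((-2 + K)*(1/(2*K)))*(6 + (-2 + K)*(1/(2*K))) = K + 2*((-2 + K)/(2*K))*(6 + (-2 + K)/(2*K)) = K + (-2 + K)*(6 + (-2 + K)/(2*K))/K)
B(7)*(-13) = (13/2 + 7 - 14/7 + 2/7**2)*(-13) = (13/2 + 7 - 14*1/7 + 2*(1/49))*(-13) = (13/2 + 7 - 2 + 2/49)*(-13) = (1131/98)*(-13) = -14703/98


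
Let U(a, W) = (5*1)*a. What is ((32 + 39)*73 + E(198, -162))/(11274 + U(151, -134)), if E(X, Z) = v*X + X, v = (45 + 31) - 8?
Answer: 18845/12029 ≈ 1.5666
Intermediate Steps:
U(a, W) = 5*a
v = 68 (v = 76 - 8 = 68)
E(X, Z) = 69*X (E(X, Z) = 68*X + X = 69*X)
((32 + 39)*73 + E(198, -162))/(11274 + U(151, -134)) = ((32 + 39)*73 + 69*198)/(11274 + 5*151) = (71*73 + 13662)/(11274 + 755) = (5183 + 13662)/12029 = 18845*(1/12029) = 18845/12029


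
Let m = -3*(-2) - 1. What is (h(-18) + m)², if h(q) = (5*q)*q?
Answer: 2640625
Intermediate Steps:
h(q) = 5*q²
m = 5 (m = 6 - 1 = 5)
(h(-18) + m)² = (5*(-18)² + 5)² = (5*324 + 5)² = (1620 + 5)² = 1625² = 2640625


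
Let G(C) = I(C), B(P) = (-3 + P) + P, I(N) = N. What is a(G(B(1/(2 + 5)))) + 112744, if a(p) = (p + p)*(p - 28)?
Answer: 5532626/49 ≈ 1.1291e+5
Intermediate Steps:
B(P) = -3 + 2*P
G(C) = C
a(p) = 2*p*(-28 + p) (a(p) = (2*p)*(-28 + p) = 2*p*(-28 + p))
a(G(B(1/(2 + 5)))) + 112744 = 2*(-3 + 2/(2 + 5))*(-28 + (-3 + 2/(2 + 5))) + 112744 = 2*(-3 + 2/7)*(-28 + (-3 + 2/7)) + 112744 = 2*(-19/7)*(-28 - 19/7) + 112744 = 2*(-19/7)*(-215/7) + 112744 = 8170/49 + 112744 = 5532626/49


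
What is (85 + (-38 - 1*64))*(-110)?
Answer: 1870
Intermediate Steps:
(85 + (-38 - 1*64))*(-110) = (85 + (-38 - 64))*(-110) = (85 - 102)*(-110) = -17*(-110) = 1870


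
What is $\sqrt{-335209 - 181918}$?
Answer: $i \sqrt{517127} \approx 719.12 i$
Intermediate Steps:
$\sqrt{-335209 - 181918} = \sqrt{-517127} = i \sqrt{517127}$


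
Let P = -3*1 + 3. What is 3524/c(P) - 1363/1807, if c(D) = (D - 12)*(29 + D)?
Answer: -1710548/157209 ≈ -10.881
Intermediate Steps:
P = 0 (P = -3 + 3 = 0)
c(D) = (-12 + D)*(29 + D)
3524/c(P) - 1363/1807 = 3524/(-348 + 0² + 17*0) - 1363/1807 = 3524/(-348 + 0 + 0) - 1363*1/1807 = 3524/(-348) - 1363/1807 = 3524*(-1/348) - 1363/1807 = -881/87 - 1363/1807 = -1710548/157209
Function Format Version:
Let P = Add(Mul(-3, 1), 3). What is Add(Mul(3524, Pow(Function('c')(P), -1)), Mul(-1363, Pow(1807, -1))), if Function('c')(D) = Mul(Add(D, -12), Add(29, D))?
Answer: Rational(-1710548, 157209) ≈ -10.881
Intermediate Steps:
P = 0 (P = Add(-3, 3) = 0)
Function('c')(D) = Mul(Add(-12, D), Add(29, D))
Add(Mul(3524, Pow(Function('c')(P), -1)), Mul(-1363, Pow(1807, -1))) = Add(Mul(3524, Pow(Add(-348, Pow(0, 2), Mul(17, 0)), -1)), Mul(-1363, Pow(1807, -1))) = Add(Mul(3524, Pow(Add(-348, 0, 0), -1)), Mul(-1363, Rational(1, 1807))) = Add(Mul(3524, Pow(-348, -1)), Rational(-1363, 1807)) = Add(Mul(3524, Rational(-1, 348)), Rational(-1363, 1807)) = Add(Rational(-881, 87), Rational(-1363, 1807)) = Rational(-1710548, 157209)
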